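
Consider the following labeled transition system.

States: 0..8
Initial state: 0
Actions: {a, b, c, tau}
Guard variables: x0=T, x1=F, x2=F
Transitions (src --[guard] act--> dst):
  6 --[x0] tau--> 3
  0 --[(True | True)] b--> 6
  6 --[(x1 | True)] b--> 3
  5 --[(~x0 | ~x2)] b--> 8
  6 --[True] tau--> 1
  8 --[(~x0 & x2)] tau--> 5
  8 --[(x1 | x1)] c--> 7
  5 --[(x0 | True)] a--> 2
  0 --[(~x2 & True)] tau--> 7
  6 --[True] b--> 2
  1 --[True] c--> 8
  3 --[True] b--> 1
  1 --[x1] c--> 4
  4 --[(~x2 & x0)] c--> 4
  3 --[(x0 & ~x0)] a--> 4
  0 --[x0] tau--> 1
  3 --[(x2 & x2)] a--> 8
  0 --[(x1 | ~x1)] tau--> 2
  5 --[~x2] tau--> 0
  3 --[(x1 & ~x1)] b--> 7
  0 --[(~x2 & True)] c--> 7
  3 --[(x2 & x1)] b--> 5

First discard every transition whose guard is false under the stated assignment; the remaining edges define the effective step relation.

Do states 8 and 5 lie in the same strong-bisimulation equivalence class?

Compute ~ classes (split until stable):
  round 0: {{0,1,2,3,4,5,6,7,8}}
  round 1: {{0},{1,4},{2,7,8},{3},{5},{6}}
  round 2: {{0},{1},{2,7,8},{3},{4},{5},{6}}
7 equivalence class(es) (converged in 3)
[8]={2,7,8}  [5]={5}

Answer: NOT BISIMILAR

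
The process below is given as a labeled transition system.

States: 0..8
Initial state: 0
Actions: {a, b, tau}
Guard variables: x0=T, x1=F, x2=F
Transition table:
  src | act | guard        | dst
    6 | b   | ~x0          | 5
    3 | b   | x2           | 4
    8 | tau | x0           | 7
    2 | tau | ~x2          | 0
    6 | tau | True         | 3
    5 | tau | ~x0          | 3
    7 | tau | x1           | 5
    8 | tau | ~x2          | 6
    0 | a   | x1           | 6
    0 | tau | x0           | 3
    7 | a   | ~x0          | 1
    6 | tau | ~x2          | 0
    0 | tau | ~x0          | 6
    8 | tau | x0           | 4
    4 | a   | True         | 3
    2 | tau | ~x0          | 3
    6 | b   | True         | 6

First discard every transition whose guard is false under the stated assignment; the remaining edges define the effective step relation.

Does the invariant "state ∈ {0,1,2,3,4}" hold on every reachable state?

Answer: INVARIANT HOLDS

Analysis:
Safe = {0,1,2,3,4}
Reach set: {0,3}
  0: ok
  3: ok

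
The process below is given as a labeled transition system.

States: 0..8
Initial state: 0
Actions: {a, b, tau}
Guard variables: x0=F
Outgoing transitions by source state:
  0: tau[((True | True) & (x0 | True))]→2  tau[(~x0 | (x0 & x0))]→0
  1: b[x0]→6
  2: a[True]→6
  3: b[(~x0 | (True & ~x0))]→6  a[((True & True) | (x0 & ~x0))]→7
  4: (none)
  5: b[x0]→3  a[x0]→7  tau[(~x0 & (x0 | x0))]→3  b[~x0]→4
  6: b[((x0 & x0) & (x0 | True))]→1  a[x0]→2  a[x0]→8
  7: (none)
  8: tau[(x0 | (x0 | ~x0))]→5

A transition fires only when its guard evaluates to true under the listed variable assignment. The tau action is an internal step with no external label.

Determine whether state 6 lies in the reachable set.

Answer: REACHABLE

Analysis:
7 transition(s) survive guard evaluation.
depth 0: {0}
depth 1: {2}  now seen {0,2}
depth 2: {6}  now seen {0,2,6}
R = {0,2,6}
Path to 6: tau·a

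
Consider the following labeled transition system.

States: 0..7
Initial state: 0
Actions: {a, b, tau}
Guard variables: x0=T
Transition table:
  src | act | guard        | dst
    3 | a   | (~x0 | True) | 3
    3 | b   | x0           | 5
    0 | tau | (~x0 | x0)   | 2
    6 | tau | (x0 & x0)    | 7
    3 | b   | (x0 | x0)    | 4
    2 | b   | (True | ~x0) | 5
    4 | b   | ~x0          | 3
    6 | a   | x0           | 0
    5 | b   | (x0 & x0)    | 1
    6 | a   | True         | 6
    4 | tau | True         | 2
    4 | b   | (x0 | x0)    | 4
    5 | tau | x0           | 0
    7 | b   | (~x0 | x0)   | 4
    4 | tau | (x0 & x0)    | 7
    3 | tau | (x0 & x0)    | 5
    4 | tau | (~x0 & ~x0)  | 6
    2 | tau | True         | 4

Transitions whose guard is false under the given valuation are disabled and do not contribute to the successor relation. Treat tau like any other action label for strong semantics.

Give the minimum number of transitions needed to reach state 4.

Answer: 2

Working:
BFS to 4:
  depth 0: {0}
  depth 1: {2}
  depth 2: {4,5}
depth(4)=2, e.g. tau·tau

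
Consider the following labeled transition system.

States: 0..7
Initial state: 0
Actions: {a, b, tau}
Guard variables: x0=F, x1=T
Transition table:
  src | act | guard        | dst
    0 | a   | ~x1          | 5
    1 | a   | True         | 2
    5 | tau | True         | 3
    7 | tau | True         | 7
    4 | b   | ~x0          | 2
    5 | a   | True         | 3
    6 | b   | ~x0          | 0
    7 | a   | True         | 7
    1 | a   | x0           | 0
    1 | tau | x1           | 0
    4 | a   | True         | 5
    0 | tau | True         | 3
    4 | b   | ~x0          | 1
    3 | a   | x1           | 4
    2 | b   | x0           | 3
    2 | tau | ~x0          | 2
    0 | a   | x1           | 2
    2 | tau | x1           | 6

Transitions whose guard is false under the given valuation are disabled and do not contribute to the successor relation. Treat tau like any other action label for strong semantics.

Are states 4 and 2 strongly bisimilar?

Refine partition for ~:
  P[0] = {{0,1,2,3,4,5,6,7}}
  P[1] = {{0,1,5,7},{2},{3},{4},{6}}
  P[2] = {{0},{1},{2},{3},{4},{5},{6},{7}}
8 equivalence class(es) (converged in 3)
4∈{4}, 2∈{2}

Answer: NOT BISIMILAR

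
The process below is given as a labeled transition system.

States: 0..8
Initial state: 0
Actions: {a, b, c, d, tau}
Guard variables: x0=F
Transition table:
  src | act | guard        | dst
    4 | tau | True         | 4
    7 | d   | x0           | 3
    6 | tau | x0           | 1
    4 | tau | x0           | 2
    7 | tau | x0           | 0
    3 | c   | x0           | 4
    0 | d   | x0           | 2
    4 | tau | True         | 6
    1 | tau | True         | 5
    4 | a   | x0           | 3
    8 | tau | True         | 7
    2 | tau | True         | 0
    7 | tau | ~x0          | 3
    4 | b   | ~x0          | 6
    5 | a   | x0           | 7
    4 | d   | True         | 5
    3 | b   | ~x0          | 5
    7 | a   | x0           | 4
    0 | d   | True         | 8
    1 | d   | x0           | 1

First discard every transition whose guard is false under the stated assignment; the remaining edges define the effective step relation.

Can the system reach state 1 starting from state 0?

After dropping false guards: 10 live edges.
depth 0: {0}
depth 1: {8}  cumulative {0,8}
depth 2: {7}  cumulative {0,7,8}
depth 3: {3}  cumulative {0,3,7,8}
depth 4: {5}  cumulative {0,3,5,7,8}
Reachable = {0,3,5,7,8}

Answer: UNREACHABLE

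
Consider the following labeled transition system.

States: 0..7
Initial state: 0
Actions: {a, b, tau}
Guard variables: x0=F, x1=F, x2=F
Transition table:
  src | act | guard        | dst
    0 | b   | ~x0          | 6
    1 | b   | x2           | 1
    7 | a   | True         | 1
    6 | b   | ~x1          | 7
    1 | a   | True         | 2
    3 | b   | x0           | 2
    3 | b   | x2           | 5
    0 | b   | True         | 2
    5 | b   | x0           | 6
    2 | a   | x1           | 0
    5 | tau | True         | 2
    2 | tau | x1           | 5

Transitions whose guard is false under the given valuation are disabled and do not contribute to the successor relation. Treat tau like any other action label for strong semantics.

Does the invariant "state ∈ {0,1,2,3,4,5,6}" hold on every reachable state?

Answer: INVARIANT VIOLATED at state 7

Analysis:
Safe = {0,1,2,3,4,5,6}
Reachable = {0,1,2,6,7}
  0: ✓
  1: ✓
  2: ✓
  6: ✓
  7: VIOLATES
counterexample path to 7: b·b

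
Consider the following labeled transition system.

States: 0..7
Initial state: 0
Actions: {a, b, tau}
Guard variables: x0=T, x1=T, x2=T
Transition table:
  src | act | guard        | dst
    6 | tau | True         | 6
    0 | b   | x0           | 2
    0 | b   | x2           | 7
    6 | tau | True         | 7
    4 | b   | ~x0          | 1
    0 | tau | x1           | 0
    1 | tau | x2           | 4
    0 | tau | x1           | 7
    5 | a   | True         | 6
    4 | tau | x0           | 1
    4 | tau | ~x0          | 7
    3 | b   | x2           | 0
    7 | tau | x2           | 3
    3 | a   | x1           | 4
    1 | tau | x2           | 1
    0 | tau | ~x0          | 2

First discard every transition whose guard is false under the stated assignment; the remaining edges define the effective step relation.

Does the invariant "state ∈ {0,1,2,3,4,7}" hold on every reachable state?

Answer: INVARIANT HOLDS

Working:
Inv-set: {0,1,2,3,4,7}
R = {0,1,2,3,4,7}
  0: ok
  1: ok
  2: ok
  3: ok
  4: ok
  7: ok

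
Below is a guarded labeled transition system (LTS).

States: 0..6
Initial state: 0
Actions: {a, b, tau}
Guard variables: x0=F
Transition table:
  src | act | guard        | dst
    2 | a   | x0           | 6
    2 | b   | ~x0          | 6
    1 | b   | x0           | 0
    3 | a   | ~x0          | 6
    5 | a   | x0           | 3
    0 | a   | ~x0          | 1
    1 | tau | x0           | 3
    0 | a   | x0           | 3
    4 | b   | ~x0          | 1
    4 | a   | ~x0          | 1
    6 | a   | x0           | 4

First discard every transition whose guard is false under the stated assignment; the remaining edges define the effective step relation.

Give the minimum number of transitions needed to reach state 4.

Answer: UNREACHABLE

Working:
Layered search for 4:
  Layer 0: {0}
  Layer 1: {1}
4 never appears.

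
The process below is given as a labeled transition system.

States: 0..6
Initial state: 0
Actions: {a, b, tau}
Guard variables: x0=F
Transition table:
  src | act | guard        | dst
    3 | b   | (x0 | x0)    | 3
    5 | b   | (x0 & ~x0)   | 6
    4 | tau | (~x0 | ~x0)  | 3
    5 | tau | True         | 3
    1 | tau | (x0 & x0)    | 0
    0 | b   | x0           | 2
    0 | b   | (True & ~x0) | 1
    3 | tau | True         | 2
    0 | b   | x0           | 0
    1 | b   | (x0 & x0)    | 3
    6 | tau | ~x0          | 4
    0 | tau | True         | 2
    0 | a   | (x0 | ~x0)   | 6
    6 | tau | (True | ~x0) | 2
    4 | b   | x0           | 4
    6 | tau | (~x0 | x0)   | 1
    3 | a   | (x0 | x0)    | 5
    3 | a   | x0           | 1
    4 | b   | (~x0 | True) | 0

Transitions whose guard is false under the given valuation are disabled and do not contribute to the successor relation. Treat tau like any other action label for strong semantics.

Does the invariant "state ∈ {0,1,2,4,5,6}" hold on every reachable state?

Inv-set: {0,1,2,4,5,6}
Reach set: {0,1,2,3,4,6}
  0: ok
  1: ok
  2: ok
  3: VIOLATES
  4: ok
  6: ok
reach 3 via a·tau·tau — violates

Answer: INVARIANT VIOLATED at state 3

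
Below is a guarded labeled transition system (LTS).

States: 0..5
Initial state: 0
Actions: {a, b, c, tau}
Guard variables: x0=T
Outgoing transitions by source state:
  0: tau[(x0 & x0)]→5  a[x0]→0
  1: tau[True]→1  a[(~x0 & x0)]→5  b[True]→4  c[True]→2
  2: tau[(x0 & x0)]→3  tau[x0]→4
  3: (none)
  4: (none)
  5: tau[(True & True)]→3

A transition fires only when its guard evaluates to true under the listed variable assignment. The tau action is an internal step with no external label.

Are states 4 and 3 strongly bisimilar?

Answer: BISIMILAR

Working:
Compute ~ classes (split until stable):
  round 0: {{0,1,2,3,4,5}}
  round 1: {{0},{1},{2,5},{3,4}}
Fixed point at round 2; 4 class(es).
4∈{3,4}, 3∈{3,4}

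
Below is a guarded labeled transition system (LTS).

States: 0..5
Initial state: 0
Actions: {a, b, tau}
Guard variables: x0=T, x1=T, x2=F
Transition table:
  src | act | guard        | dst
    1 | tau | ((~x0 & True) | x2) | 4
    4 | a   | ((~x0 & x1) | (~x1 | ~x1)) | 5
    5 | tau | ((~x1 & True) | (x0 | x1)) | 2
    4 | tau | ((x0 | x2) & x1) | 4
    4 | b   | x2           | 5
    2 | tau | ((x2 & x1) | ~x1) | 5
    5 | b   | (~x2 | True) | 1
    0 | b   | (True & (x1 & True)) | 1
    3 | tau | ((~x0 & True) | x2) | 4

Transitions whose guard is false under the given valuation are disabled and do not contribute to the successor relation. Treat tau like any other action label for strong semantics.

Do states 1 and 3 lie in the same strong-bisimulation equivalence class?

Bisimulation quotient by refinement:
  round 0: {{0,1,2,3,4,5}}
  round 1: {{0},{1,2,3},{4},{5}}
4 equivalence class(es) (converged in 2)
class of 1: {1,2,3}; class of 3: {1,2,3}

Answer: BISIMILAR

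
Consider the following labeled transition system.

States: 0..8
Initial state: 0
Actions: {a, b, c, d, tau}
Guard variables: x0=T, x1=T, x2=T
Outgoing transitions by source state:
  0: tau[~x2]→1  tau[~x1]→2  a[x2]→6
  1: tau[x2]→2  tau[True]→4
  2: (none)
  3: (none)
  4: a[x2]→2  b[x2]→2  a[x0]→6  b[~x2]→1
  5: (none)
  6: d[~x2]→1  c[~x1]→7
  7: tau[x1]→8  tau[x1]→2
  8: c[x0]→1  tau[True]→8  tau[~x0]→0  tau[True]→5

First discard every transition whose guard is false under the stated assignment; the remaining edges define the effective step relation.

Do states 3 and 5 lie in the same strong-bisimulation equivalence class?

Compute ~ classes (split until stable):
  P[0] = {{0,1,2,3,4,5,6,7,8}}
  P[1] = {{0},{1,7},{2,3,5,6},{4},{8}}
  P[2] = {{0},{1},{2,3,5,6},{4},{7},{8}}
stable after 3 split(s): 6 block(s)
[3]={2,3,5,6}  [5]={2,3,5,6}

Answer: BISIMILAR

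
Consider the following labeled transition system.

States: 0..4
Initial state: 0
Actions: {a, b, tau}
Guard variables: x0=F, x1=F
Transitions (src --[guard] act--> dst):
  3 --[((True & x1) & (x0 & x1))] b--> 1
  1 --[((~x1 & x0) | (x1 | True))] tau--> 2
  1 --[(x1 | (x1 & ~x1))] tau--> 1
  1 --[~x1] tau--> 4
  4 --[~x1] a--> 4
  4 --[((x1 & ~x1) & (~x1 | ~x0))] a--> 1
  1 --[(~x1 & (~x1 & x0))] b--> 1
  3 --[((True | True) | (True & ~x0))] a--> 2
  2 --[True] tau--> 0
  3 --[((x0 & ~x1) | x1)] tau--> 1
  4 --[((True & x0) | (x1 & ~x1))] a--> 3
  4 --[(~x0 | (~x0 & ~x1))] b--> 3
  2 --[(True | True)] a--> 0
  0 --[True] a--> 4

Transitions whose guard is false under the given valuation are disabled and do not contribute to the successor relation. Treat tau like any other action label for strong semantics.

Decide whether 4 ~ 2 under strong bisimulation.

Answer: NOT BISIMILAR

Trace:
Compute ~ classes (split until stable):
  round 0: {{0,1,2,3,4}}
  round 1: {{0,3},{1},{2},{4}}
  round 2: {{0},{1},{2},{3},{4}}
Fixed point at round 3; 5 class(es).
[4]={4}  [2]={2}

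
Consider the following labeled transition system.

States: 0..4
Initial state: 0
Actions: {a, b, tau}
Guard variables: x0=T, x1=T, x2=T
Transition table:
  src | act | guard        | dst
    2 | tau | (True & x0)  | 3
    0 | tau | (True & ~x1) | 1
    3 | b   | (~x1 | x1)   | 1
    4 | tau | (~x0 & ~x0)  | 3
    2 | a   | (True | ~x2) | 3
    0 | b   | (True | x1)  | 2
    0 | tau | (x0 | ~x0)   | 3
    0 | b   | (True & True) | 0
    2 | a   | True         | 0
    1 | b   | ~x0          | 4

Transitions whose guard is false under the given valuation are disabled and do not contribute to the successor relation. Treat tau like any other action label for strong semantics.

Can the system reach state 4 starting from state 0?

Answer: UNREACHABLE

Analysis:
After dropping false guards: 7 live edges.
L0 = {0}
L1 = {2,3}  now seen {0,2,3}
L2 = {1}  now seen {0,1,2,3}
R = {0,1,2,3}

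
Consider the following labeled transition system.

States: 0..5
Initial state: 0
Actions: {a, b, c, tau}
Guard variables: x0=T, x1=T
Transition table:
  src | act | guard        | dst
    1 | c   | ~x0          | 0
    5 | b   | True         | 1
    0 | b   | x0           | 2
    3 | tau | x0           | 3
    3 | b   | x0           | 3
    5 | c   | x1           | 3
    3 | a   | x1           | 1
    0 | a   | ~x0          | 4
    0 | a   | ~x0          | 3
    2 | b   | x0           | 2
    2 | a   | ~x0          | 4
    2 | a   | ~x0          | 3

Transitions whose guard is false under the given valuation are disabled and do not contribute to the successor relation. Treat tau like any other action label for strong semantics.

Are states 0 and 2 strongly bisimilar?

Answer: BISIMILAR

Working:
Bisimulation quotient by refinement:
  π0 = {{0,1,2,3,4,5}}
  π1 = {{0,2},{1,4},{3},{5}}
4 equivalence class(es) (converged in 2)
0∈{0,2}, 2∈{0,2}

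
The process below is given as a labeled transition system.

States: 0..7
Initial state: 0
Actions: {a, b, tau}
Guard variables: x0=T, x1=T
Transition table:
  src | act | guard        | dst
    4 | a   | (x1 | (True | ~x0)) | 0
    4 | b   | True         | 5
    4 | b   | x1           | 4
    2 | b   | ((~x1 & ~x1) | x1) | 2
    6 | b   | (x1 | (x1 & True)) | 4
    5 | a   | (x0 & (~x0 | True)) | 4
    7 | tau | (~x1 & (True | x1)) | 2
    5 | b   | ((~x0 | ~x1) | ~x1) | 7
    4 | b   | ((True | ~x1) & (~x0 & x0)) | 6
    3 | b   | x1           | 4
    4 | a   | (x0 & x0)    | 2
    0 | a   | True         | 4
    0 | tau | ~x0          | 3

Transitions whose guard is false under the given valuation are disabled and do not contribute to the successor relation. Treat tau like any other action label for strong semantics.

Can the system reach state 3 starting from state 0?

Answer: UNREACHABLE

Working:
After dropping false guards: 9 live edges.
depth 0: {0}
depth 1: {4}  cumulative {0,4}
depth 2: {2,5}  cumulative {0,2,4,5}
Reachable = {0,2,4,5}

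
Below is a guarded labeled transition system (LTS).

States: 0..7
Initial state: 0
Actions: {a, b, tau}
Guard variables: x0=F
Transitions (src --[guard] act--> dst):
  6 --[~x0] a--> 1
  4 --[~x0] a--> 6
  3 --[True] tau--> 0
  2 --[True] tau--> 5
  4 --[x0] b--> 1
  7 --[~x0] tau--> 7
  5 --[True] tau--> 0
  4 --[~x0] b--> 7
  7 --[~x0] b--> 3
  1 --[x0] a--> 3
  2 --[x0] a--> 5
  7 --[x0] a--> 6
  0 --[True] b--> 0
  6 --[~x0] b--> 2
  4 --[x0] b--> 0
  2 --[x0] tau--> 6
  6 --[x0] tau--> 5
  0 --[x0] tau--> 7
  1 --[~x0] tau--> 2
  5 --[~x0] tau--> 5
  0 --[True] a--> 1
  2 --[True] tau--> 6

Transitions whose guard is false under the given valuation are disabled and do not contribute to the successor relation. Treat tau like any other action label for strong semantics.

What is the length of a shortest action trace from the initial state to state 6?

Answer: 3

Analysis:
Layered search for 6:
  Layer 0: {0}
  Layer 1: {1}
  Layer 2: {2}
  Layer 3: {5,6}
first hit 6 at d=3 via a·tau·tau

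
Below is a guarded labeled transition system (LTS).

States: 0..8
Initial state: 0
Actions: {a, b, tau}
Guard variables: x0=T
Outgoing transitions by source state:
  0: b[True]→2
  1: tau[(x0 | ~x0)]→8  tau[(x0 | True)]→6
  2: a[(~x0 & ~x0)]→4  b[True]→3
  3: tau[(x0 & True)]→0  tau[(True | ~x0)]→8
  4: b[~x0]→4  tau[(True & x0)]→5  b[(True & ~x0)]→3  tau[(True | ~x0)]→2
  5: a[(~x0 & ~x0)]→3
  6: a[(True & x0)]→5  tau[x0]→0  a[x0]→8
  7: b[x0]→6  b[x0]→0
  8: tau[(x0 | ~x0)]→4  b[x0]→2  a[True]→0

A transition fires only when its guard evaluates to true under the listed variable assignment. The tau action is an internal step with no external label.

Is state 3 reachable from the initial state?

16 transition(s) survive guard evaluation.
Layer 0: {0}
Layer 1: {2}  total {0,2}
Layer 2: {3}  total {0,2,3}
Layer 3: {8}  total {0,2,3,8}
Layer 4: {4}  total {0,2,3,4,8}
Layer 5: {5}  total {0,2,3,4,5,8}
Reachable = {0,2,3,4,5,8}
witness 3: b·b

Answer: REACHABLE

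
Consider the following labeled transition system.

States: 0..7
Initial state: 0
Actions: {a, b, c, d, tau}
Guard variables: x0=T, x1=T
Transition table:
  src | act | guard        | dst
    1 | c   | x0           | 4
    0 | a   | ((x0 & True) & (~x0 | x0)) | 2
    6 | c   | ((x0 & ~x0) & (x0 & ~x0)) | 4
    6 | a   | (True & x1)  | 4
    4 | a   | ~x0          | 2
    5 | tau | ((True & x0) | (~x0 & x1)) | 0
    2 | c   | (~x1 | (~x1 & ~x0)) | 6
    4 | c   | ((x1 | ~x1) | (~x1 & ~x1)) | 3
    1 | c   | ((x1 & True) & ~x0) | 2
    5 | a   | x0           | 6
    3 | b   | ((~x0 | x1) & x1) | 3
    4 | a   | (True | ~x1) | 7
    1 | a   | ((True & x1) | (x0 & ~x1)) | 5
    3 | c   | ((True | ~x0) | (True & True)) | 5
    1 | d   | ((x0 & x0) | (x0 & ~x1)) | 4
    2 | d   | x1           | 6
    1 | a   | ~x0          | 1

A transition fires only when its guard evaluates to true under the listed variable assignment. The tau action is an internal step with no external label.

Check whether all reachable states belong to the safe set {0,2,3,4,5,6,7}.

Inv-set: {0,2,3,4,5,6,7}
Reachable = {0,2,3,4,5,6,7}
  0: ok
  2: ok
  3: ok
  4: ok
  5: ok
  6: ok
  7: ok

Answer: INVARIANT HOLDS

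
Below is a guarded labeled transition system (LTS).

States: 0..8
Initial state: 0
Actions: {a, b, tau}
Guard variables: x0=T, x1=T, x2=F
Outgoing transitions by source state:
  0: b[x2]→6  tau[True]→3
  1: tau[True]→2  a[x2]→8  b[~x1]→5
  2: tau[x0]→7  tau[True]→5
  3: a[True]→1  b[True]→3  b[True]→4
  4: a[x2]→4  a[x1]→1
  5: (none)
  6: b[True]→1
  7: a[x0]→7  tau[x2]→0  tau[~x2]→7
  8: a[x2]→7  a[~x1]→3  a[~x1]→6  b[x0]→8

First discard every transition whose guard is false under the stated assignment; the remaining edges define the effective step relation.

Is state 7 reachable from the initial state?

Answer: REACHABLE

Analysis:
12 transition(s) survive guard evaluation.
L0 = {0}
L1 = {3}  cumulative {0,3}
L2 = {1,4}  cumulative {0,1,3,4}
L3 = {2}  cumulative {0,1,2,3,4}
L4 = {5,7}  cumulative {0,1,2,3,4,5,7}
R = {0,1,2,3,4,5,7}
trace reaching 7: tau·a·tau·tau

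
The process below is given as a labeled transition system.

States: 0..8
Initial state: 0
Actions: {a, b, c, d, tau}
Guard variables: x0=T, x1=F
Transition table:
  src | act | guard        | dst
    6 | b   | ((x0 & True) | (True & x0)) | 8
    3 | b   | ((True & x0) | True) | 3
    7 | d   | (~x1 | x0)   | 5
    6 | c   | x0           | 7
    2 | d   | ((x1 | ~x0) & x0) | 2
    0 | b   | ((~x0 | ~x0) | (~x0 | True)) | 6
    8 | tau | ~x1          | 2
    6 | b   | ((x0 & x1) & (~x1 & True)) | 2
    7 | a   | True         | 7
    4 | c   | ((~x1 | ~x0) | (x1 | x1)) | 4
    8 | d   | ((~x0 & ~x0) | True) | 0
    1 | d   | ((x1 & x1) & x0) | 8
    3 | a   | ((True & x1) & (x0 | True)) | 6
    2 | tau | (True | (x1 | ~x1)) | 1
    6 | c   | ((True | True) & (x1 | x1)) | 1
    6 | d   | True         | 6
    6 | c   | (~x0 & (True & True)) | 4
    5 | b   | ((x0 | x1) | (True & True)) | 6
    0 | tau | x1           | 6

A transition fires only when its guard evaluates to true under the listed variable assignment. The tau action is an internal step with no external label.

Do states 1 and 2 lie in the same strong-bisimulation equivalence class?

Bisimulation quotient by refinement:
  π0 = {{0,1,2,3,4,5,6,7,8}}
  π1 = {{0,3,5},{1},{2},{4},{6},{7},{8}}
  π2 = {{0,5},{1},{2},{3},{4},{6},{7},{8}}
Fixed point at round 3; 8 class(es).
1∈{1}, 2∈{2}

Answer: NOT BISIMILAR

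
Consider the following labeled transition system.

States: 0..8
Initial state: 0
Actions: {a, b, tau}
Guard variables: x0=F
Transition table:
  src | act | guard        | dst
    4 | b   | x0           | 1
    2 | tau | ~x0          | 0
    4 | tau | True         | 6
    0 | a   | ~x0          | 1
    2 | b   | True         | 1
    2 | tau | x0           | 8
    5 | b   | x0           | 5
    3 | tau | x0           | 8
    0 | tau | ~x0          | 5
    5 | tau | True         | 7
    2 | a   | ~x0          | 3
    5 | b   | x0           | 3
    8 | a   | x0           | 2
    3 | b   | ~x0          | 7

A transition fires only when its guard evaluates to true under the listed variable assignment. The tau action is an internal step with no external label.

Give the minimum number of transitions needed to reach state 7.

Answer: 2

Analysis:
Breadth-first toward 7:
  depth 0: {0}
  depth 1: {1,5}
  depth 2: {7}
depth(7)=2, e.g. tau·tau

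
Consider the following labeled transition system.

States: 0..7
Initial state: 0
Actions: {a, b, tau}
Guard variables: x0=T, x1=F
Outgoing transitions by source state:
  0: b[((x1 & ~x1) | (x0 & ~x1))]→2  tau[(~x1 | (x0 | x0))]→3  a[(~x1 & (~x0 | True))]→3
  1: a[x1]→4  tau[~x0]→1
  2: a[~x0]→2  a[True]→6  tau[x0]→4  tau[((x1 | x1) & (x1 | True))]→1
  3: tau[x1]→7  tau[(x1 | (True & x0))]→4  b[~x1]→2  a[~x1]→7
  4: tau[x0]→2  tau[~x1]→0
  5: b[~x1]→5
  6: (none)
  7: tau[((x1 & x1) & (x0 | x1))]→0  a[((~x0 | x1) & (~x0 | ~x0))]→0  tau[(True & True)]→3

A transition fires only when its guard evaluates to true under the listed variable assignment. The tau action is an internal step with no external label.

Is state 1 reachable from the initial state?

Answer: UNREACHABLE

Trace:
Guard filter leaves 12 enabled edge(s).
L0 = {0}
L1 = {2,3}  cumulative {0,2,3}
L2 = {4,6,7}  cumulative {0,2,3,4,6,7}
Reach set: {0,2,3,4,6,7}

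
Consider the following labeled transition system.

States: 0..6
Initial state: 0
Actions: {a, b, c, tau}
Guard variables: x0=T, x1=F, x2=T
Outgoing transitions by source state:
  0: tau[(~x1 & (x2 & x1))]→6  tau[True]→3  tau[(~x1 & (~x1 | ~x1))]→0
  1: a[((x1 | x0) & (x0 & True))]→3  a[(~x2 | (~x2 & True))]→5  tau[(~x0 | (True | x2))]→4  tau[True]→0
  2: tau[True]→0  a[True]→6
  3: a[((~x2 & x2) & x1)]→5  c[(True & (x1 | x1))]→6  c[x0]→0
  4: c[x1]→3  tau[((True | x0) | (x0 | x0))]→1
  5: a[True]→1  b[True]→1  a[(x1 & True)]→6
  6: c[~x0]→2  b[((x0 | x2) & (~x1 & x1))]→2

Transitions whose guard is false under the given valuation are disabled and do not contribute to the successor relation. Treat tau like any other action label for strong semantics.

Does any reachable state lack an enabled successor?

Answer: DEADLOCK-FREE

Trace:
Reachable = {0,3}
  0: tau→0  tau→3  [2 exit(s)]
  3: c→0  [1 exit(s)]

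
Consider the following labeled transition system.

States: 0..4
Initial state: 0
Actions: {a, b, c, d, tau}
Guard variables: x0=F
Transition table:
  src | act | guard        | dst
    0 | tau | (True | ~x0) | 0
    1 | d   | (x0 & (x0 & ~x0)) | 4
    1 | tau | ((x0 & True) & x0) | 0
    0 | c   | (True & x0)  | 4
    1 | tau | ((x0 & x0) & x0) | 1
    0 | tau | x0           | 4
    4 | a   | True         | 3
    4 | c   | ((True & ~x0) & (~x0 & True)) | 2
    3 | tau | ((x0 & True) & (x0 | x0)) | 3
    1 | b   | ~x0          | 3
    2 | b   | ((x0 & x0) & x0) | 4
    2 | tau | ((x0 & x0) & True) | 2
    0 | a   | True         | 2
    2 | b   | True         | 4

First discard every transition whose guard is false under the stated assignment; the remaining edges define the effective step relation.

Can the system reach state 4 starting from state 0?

Answer: REACHABLE

Analysis:
Guard filter leaves 6 enabled edge(s).
Layer 0: {0}
Layer 1: {2}  cumulative {0,2}
Layer 2: {4}  cumulative {0,2,4}
Layer 3: {3}  cumulative {0,2,3,4}
Reachable = {0,2,3,4}
Path to 4: a·b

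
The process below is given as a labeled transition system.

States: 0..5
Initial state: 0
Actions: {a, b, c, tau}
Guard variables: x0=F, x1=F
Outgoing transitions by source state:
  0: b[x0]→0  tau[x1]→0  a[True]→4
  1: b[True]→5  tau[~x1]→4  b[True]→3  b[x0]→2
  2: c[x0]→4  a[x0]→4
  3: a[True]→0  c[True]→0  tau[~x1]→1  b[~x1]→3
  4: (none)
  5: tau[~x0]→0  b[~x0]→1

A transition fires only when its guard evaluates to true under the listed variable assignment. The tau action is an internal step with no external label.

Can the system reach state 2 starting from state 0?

After dropping false guards: 10 live edges.
Layer 0: {0}
Layer 1: {4}  total {0,4}
Reach set: {0,4}

Answer: UNREACHABLE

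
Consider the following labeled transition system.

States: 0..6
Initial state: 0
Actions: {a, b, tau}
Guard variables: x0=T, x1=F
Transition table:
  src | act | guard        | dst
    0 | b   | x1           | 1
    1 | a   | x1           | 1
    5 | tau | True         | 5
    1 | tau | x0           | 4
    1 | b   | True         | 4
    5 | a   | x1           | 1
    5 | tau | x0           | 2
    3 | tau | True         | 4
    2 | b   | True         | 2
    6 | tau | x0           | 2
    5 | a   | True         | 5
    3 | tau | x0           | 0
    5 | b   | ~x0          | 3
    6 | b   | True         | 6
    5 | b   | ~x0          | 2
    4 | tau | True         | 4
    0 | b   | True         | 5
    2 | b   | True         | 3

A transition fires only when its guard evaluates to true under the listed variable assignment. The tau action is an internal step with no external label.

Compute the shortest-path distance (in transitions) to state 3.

BFS to 3:
  Layer 0: {0}
  Layer 1: {5}
  Layer 2: {2}
  Layer 3: {3}
depth(3)=3, e.g. b·tau·b

Answer: 3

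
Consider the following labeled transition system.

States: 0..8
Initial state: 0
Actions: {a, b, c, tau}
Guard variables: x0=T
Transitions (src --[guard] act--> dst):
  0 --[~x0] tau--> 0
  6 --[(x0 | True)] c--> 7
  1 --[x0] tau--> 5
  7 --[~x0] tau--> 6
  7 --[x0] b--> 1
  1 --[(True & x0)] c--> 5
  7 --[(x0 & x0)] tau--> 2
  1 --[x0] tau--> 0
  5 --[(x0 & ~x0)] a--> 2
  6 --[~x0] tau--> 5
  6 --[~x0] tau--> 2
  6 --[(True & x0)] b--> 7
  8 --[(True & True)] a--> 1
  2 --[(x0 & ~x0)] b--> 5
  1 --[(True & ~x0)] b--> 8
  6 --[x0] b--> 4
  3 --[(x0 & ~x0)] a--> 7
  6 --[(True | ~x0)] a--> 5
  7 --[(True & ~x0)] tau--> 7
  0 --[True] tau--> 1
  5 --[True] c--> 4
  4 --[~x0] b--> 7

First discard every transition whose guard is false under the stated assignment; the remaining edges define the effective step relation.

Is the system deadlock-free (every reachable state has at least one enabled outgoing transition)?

Reachable = {0,1,4,5}
  0: tau→1  [1 out]
  1: c→5  tau→0  tau→5  [3 out]
  4: ∅  [deadlock]
  5: c→4  [1 out]
trace reaching 4: tau·tau·c

Answer: DEADLOCK at state 4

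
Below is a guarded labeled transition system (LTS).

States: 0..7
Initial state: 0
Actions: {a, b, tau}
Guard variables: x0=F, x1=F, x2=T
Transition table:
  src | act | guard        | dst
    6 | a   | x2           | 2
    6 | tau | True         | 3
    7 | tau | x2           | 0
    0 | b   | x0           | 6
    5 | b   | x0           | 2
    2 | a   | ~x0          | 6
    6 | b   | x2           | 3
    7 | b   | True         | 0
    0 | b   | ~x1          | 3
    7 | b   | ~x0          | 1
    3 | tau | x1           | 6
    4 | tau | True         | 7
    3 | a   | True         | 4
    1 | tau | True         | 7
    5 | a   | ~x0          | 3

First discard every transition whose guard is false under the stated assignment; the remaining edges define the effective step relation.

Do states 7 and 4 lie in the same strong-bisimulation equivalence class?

Answer: NOT BISIMILAR

Analysis:
Compute ~ classes (split until stable):
  P[0] = {{0,1,2,3,4,5,6,7}}
  P[1] = {{0},{1,4},{2,3,5},{6},{7}}
  P[2] = {{0},{1,4},{2},{3},{5},{6},{7}}
stable after 3 split(s): 7 block(s)
class of 7: {7}; class of 4: {1,4}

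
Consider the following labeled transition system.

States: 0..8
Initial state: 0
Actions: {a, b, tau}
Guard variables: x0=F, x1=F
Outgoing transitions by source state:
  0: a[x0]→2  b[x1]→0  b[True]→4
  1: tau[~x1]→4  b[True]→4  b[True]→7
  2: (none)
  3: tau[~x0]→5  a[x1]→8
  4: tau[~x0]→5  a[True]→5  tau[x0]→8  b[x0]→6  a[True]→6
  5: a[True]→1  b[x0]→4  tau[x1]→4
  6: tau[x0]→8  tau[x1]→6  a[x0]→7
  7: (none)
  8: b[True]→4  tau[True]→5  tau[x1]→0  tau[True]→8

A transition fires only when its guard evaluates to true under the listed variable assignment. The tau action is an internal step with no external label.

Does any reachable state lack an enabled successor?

Answer: DEADLOCK at state 6

Trace:
R = {0,1,4,5,6,7}
  0: b→4  [deg 1]
  1: b→4  b→7  tau→4  [deg 3]
  4: a→5  a→6  tau→5  [deg 3]
  5: a→1  [deg 1]
  6: ∅  [deadlock]
  7: ∅  [deadlock]
trace reaching 6: b·a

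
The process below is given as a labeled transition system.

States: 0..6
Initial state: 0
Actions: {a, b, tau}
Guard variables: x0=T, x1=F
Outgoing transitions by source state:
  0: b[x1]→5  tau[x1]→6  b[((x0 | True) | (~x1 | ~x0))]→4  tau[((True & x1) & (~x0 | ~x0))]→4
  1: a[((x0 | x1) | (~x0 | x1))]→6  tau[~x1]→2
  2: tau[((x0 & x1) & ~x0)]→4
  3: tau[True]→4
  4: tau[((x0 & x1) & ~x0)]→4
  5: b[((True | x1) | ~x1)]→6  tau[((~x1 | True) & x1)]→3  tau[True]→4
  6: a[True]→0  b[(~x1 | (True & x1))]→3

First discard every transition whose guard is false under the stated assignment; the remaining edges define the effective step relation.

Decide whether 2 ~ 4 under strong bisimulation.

Compute ~ classes (split until stable):
  P[0] = {{0,1,2,3,4,5,6}}
  P[1] = {{0},{1},{2,4},{3},{5},{6}}
Fixed point at round 2; 6 class(es).
class of 2: {2,4}; class of 4: {2,4}

Answer: BISIMILAR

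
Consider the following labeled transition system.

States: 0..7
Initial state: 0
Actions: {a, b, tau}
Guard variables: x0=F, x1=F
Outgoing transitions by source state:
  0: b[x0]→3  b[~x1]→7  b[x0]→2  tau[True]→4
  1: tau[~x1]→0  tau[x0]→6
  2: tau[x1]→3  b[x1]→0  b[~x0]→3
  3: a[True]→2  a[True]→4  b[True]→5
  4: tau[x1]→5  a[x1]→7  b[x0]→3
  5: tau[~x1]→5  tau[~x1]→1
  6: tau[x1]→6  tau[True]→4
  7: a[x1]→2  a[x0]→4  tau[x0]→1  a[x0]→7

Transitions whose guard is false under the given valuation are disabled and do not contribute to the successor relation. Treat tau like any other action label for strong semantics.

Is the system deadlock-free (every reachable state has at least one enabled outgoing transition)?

Reachable = {0,4,7}
  0: b→7  tau→4  [2 exit(s)]
  4: ∅  [STUCK]
  7: ∅  [STUCK]
trace reaching 4: tau

Answer: DEADLOCK at state 4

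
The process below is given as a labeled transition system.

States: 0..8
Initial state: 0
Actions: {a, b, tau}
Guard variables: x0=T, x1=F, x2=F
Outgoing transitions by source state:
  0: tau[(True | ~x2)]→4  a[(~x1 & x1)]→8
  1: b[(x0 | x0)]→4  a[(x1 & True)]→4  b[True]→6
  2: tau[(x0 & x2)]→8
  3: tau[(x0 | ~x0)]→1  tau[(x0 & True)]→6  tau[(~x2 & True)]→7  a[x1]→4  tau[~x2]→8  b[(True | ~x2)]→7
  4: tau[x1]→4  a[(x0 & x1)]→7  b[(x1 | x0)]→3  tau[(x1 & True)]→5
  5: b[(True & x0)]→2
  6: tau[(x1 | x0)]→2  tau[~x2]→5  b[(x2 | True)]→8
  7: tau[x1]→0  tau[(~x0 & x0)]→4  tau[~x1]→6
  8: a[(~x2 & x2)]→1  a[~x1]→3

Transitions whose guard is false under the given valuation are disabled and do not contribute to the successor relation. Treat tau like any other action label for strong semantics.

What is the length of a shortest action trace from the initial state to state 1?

BFS to 1:
  depth 0: {0}
  depth 1: {4}
  depth 2: {3}
  depth 3: {1,6,7,8}
1 enters at depth 3; path tau·b·tau

Answer: 3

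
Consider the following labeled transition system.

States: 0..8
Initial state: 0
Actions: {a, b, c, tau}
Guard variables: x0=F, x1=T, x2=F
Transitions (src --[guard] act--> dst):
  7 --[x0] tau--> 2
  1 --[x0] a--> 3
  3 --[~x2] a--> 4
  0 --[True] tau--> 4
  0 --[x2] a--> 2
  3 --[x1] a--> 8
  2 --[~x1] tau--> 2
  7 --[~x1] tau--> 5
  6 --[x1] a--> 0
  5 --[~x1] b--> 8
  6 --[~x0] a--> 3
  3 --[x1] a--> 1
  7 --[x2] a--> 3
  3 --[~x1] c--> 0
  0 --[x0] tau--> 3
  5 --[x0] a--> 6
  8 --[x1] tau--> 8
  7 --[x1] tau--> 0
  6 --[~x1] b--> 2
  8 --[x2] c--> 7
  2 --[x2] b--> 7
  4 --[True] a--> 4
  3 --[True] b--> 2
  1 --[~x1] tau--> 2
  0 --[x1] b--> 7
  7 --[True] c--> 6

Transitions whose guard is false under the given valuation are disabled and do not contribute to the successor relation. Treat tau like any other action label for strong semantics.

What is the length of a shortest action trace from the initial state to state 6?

BFS to 6:
  L0 = {0}
  L1 = {4,7}
  L2 = {6}
first hit 6 at d=2 via b·c

Answer: 2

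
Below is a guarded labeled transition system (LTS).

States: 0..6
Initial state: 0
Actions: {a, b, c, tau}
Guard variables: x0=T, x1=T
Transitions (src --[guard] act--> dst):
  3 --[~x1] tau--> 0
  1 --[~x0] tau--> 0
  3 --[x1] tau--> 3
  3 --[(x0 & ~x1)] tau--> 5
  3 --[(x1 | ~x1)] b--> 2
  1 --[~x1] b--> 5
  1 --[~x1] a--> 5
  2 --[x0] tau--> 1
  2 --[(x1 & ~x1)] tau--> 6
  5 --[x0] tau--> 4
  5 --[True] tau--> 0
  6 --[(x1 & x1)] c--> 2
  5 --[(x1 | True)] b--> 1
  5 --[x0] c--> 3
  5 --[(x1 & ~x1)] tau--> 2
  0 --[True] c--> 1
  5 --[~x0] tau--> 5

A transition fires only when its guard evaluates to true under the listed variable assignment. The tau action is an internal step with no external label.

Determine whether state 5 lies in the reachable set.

Guard filter leaves 9 enabled edge(s).
depth 0: {0}
depth 1: {1}  cumulative {0,1}
Reach set: {0,1}

Answer: UNREACHABLE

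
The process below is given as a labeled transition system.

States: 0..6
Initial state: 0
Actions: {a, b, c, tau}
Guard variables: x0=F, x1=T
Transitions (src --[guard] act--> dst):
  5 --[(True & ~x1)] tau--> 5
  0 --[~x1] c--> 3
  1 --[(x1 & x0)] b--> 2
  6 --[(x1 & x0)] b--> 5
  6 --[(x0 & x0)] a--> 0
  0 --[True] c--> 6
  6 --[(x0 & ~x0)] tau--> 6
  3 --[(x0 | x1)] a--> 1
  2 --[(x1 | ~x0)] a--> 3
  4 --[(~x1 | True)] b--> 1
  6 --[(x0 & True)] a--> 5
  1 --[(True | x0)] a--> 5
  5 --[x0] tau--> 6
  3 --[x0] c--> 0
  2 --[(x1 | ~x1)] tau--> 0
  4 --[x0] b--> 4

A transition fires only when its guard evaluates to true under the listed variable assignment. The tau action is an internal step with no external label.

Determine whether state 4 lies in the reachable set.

Guard filter leaves 6 enabled edge(s).
L0 = {0}
L1 = {6}  total {0,6}
Reach set: {0,6}

Answer: UNREACHABLE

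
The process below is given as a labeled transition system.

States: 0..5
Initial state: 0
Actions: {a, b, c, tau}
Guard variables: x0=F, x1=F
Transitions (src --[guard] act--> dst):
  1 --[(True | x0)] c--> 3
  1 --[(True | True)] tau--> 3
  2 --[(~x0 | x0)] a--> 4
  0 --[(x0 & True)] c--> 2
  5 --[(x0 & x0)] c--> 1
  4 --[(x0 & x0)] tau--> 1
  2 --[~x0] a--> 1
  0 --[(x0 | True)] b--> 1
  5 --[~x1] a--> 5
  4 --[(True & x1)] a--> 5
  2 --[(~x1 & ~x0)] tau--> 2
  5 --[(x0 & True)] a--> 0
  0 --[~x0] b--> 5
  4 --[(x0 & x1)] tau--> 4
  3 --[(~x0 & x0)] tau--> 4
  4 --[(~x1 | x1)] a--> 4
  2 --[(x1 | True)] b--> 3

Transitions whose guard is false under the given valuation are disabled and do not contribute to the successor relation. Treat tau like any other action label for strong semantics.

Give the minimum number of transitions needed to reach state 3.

BFS to 3:
  Layer 0: {0}
  Layer 1: {1,5}
  Layer 2: {3}
depth(3)=2, e.g. b·c

Answer: 2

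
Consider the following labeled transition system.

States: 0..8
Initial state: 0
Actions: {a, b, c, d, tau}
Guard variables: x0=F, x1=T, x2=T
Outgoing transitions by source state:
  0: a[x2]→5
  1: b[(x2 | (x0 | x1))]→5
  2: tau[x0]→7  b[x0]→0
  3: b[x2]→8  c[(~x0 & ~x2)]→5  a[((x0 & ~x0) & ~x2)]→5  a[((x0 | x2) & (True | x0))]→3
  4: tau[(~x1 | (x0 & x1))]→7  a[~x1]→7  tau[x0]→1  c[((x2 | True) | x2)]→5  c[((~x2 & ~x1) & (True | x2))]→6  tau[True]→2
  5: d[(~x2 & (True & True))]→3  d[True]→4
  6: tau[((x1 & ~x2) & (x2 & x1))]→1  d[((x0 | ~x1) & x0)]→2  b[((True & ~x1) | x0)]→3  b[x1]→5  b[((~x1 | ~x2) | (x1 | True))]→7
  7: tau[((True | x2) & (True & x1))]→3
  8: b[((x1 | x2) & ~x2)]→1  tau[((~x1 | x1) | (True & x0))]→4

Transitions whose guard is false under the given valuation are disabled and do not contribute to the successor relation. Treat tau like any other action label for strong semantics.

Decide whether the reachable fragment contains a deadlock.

Reachable = {0,2,4,5}
  0: a→5  [1 exit(s)]
  2: ∅  [STUCK]
  4: c→5  tau→2  [2 exit(s)]
  5: d→4  [1 exit(s)]
Path to 2: a·d·tau

Answer: DEADLOCK at state 2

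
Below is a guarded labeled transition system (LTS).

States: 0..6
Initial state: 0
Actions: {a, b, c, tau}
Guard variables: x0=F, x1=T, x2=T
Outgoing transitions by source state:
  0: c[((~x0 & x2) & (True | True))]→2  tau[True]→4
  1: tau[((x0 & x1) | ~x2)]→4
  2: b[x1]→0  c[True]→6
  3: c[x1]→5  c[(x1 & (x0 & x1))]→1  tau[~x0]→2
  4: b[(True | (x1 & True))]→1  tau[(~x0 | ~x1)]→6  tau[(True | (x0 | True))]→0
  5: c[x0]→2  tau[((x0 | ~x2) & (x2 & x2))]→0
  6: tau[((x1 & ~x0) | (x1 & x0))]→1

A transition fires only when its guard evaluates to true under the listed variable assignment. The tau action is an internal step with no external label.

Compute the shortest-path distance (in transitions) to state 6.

Layered search for 6:
  Layer 0: {0}
  Layer 1: {2,4}
  Layer 2: {1,6}
first hit 6 at d=2 via c·c

Answer: 2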